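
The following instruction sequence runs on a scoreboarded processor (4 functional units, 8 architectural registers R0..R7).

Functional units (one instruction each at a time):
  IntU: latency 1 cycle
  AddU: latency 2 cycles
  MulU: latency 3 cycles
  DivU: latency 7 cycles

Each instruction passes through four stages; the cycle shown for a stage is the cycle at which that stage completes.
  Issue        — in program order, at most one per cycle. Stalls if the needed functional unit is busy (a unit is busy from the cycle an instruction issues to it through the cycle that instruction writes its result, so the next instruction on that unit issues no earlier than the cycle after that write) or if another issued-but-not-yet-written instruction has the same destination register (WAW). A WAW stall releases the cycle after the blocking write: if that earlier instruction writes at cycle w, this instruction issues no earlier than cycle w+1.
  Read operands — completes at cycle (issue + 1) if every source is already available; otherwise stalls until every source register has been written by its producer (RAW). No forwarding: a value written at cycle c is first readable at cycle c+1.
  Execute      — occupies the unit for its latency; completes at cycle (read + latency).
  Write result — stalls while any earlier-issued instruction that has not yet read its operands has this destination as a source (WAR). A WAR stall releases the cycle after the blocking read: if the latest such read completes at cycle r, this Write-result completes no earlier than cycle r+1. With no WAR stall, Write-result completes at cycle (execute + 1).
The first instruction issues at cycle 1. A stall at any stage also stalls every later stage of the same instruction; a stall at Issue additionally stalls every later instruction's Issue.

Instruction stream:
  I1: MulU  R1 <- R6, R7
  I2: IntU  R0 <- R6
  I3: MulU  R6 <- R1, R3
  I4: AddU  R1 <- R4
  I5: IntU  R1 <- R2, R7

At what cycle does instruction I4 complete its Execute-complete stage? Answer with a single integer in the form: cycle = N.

c1: issue I1 (MulU)
c2: I1 read-ops · issue I2 (IntU)
c3: I2 read-ops
c4: I2 finished on IntU
c5: I1 finished on MulU · I2→R0
c6: I1→R1
c7: issue I3 (MulU)
c8: I3 read-ops · issue I4 (AddU)
c9: I4 read-ops
c11: I3 finished on MulU · I4 finished on AddU
c12: I3→R6 · I4→R1
c13: issue I5 (IntU)
c14: I5 read-ops
c15: I5 finished on IntU
c16: I5→R1

cycle = 11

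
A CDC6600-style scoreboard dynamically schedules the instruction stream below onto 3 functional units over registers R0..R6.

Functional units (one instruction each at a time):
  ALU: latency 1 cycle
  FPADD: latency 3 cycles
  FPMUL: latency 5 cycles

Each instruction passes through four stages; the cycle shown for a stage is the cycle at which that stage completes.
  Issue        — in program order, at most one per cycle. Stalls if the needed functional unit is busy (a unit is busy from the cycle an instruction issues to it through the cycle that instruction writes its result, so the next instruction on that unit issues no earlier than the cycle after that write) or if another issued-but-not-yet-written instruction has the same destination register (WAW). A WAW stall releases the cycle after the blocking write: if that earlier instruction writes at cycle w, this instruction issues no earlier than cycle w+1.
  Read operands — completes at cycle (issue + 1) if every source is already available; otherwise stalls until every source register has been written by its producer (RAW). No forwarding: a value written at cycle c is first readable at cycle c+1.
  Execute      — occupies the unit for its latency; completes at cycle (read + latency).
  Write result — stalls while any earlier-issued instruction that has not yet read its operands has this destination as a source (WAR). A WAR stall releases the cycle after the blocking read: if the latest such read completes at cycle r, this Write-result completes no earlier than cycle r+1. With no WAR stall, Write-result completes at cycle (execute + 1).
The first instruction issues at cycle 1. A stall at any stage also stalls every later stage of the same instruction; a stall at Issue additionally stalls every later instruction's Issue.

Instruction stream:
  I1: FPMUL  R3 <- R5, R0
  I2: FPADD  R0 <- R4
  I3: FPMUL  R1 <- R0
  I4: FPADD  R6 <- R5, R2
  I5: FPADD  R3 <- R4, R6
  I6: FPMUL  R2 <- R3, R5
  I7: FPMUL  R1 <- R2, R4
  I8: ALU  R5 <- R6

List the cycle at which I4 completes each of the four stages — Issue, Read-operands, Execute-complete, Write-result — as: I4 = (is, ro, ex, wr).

1) issue 1, read 2, done 7, write 8
2) issue 2, read 3, done 6, write 7
3) issue 9, read 10, done 15, write 16  <struct: FPMUL busy until I1 writes@8>
4) issue 10, read 11, done 14, write 15
5) issue 16, read 17, done 20, write 21  <struct: FPADD busy until I4 writes@15>
6) issue 17, read 22, done 27, write 28  <RAW R3: wait I5 write@21>
7) issue 29, read 30, done 35, write 36  <struct: FPMUL busy until I6 writes@28>
8) issue 30, read 31, done 32, write 33

I4 = (10, 11, 14, 15)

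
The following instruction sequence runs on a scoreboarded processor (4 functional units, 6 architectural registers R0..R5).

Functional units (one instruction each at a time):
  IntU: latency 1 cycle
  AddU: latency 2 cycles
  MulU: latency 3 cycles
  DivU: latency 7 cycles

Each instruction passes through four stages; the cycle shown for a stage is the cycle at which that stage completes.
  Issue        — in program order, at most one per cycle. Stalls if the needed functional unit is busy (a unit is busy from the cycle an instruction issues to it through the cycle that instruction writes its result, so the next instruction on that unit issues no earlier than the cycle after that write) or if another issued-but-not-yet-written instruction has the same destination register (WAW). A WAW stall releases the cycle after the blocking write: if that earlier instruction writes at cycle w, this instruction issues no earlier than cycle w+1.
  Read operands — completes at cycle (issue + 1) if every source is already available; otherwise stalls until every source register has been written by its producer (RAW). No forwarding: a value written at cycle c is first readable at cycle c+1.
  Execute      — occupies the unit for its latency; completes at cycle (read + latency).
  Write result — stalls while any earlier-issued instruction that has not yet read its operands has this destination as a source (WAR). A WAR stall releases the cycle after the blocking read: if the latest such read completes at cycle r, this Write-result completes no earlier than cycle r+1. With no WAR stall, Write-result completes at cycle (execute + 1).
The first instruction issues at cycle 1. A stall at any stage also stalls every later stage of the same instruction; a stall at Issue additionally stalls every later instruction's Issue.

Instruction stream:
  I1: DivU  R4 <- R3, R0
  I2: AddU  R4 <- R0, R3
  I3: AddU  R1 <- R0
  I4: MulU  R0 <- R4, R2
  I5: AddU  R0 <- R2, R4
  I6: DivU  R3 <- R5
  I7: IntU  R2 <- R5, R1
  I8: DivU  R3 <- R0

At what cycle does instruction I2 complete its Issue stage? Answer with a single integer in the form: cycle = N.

cycle = 11

t=1  I1 issues→DivU
t=2  I1 reads
t=9  I1 exec-done
t=10  I1 writes R4
t=11  I2 issues→AddU
t=12  I2 reads
t=14  I2 exec-done
t=15  I2 writes R4
t=16  I3 issues→AddU
t=17  I3 reads | I4 issues→MulU
t=18  I4 reads
t=19  I3 exec-done
t=20  I3 writes R1
t=21  I4 exec-done
t=22  I4 writes R0
t=23  I5 issues→AddU
t=24  I5 reads | I6 issues→DivU
t=25  I6 reads | I7 issues→IntU
t=26  I5 exec-done | I7 reads
t=27  I5 writes R0 | I7 exec-done
t=28  I7 writes R2
t=32  I6 exec-done
t=33  I6 writes R3
t=34  I8 issues→DivU
t=35  I8 reads
t=42  I8 exec-done
t=43  I8 writes R3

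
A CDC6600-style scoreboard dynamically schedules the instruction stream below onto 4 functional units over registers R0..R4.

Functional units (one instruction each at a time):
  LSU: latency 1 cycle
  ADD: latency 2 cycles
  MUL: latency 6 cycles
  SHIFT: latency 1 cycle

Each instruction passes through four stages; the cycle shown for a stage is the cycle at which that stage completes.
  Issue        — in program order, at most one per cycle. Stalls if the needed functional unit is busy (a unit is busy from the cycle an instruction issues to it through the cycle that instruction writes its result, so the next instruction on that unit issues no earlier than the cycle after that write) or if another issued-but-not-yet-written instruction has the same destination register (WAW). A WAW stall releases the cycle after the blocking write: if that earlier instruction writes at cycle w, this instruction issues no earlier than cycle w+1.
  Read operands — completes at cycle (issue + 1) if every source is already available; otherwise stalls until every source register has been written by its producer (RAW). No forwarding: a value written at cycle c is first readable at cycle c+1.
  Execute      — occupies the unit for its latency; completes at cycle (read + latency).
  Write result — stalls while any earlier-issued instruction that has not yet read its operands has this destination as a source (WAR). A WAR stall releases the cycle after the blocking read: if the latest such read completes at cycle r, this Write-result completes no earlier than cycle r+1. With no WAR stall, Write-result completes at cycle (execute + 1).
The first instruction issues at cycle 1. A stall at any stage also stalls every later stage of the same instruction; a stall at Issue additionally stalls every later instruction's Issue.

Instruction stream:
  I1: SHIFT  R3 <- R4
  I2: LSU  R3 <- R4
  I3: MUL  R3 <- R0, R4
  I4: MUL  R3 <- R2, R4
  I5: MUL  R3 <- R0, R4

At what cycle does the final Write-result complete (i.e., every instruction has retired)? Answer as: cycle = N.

cycle = 35

cycle 1: I1 issues→SHIFT
cycle 2: I1 reads
cycle 3: I1 exec-done
cycle 4: I1 writes R3
cycle 5: I2 issues→LSU
cycle 6: I2 reads
cycle 7: I2 exec-done
cycle 8: I2 writes R3
cycle 9: I3 issues→MUL
cycle 10: I3 reads
cycle 16: I3 exec-done
cycle 17: I3 writes R3
cycle 18: I4 issues→MUL
cycle 19: I4 reads
cycle 25: I4 exec-done
cycle 26: I4 writes R3
cycle 27: I5 issues→MUL
cycle 28: I5 reads
cycle 34: I5 exec-done
cycle 35: I5 writes R3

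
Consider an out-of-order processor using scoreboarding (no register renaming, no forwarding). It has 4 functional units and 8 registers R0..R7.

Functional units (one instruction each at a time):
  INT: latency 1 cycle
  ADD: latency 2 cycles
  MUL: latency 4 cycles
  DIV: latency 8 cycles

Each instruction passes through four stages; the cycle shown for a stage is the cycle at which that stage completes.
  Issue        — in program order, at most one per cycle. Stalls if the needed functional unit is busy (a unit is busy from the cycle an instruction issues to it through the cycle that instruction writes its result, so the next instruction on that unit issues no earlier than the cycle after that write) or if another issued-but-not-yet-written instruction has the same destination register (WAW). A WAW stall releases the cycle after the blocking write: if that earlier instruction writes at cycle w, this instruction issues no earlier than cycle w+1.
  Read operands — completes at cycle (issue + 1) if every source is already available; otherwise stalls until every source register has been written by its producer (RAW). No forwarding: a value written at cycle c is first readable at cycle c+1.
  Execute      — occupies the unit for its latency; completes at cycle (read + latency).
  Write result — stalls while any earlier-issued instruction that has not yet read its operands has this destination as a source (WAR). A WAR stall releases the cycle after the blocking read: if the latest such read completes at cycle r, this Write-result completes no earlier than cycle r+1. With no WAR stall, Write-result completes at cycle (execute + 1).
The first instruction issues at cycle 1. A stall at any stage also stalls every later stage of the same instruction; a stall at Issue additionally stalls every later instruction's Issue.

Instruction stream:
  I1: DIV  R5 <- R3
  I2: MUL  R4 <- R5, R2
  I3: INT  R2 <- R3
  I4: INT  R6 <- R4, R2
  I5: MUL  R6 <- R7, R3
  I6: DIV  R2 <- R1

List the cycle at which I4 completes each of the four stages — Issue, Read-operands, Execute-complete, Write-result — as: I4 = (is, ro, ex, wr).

I4 = (14, 18, 19, 20)

cycle 1: I1 issues→DIV
cycle 2: I1 reads; I2 issues→MUL
cycle 3: I3 issues→INT
cycle 4: I3 reads
cycle 5: I3 exec-done
cycle 10: I1 exec-done
cycle 11: I1 writes R5
cycle 12: I2 reads
cycle 13: I3 writes R2
cycle 14: I4 issues→INT
cycle 16: I2 exec-done
cycle 17: I2 writes R4
cycle 18: I4 reads
cycle 19: I4 exec-done
cycle 20: I4 writes R6
cycle 21: I5 issues→MUL
cycle 22: I5 reads; I6 issues→DIV
cycle 23: I6 reads
cycle 26: I5 exec-done
cycle 27: I5 writes R6
cycle 31: I6 exec-done
cycle 32: I6 writes R2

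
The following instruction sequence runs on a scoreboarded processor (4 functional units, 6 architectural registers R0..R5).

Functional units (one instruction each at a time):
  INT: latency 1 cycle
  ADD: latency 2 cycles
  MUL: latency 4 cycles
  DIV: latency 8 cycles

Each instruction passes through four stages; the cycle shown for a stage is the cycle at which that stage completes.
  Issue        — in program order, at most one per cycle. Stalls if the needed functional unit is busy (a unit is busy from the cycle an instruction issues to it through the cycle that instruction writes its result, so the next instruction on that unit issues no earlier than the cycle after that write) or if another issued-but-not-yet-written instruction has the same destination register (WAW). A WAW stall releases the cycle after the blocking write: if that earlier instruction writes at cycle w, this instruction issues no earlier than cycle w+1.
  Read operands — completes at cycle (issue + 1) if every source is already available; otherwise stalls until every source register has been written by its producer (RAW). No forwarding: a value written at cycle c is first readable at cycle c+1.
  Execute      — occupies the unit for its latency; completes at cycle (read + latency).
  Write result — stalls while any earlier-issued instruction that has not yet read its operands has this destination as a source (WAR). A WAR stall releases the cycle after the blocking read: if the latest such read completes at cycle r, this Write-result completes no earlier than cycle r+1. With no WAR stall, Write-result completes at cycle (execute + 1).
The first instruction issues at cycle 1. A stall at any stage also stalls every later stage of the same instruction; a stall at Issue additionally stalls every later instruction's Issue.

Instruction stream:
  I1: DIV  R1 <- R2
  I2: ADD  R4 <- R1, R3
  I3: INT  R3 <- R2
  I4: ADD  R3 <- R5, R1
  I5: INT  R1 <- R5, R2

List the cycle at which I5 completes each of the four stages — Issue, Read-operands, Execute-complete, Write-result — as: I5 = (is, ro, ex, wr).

I5 = (17, 18, 19, 20)

c1: I1→DIV
c2: I1 RO · I2→ADD
c3: I3→INT
c4: I3 RO
c5: I3 EX
c10: I1 EX
c11: I1 WR R1
c12: I2 RO
c13: I3 WR R3
c14: I2 EX
c15: I2 WR R4
c16: I4→ADD
c17: I4 RO · I5→INT
c18: I5 RO
c19: I4 EX · I5 EX
c20: I4 WR R3 · I5 WR R1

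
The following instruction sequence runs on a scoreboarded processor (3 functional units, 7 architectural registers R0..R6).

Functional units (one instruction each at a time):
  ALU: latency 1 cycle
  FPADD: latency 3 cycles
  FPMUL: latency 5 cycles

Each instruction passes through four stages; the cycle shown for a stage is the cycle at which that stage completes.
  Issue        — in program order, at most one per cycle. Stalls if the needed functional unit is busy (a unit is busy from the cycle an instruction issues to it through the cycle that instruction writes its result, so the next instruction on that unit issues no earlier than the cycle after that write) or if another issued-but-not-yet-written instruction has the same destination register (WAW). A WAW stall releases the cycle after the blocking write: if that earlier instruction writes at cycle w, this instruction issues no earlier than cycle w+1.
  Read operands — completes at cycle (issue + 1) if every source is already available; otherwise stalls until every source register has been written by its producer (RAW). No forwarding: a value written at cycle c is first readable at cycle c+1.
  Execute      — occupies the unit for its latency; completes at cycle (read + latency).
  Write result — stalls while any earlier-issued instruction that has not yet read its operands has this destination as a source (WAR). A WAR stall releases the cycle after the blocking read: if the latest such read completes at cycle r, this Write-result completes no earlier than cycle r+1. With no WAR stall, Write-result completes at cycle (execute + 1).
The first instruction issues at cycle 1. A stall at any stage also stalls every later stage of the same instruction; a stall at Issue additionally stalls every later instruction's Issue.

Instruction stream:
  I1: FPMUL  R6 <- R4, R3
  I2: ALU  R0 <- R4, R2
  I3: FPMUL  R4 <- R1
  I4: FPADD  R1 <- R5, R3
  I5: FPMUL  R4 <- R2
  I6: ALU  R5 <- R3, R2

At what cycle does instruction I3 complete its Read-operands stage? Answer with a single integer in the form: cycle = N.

cycle = 10

I1: IS=1 RO=2 EX=7 WR=8
I2: IS=2 RO=3 EX=4 WR=5
I3: IS=9 RO=10 EX=15 WR=16  [struct: FPMUL busy until I1 writes@8]
I4: IS=10 RO=11 EX=14 WR=15
I5: IS=17 RO=18 EX=23 WR=24  [struct: FPMUL busy until I3 writes@16]
I6: IS=18 RO=19 EX=20 WR=21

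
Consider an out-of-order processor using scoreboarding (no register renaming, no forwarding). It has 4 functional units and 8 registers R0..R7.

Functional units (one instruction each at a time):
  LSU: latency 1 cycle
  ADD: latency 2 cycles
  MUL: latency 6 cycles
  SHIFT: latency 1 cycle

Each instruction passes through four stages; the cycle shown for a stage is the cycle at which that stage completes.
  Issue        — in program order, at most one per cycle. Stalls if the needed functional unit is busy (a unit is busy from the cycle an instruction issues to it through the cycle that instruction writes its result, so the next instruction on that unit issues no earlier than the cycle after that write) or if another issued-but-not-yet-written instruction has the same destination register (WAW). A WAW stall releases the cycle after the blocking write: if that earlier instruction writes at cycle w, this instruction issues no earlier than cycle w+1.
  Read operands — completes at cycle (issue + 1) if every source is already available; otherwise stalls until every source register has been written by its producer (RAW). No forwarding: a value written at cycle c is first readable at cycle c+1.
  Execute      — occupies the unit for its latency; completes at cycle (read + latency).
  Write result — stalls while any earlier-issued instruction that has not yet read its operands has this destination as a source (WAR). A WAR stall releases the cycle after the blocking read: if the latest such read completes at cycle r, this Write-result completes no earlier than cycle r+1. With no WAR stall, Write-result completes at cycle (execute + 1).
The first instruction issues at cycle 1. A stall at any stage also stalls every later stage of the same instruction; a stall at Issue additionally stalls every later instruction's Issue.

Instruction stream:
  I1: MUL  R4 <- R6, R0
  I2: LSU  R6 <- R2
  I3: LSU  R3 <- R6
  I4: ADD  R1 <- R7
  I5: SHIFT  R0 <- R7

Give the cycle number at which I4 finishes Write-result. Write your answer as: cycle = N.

cycle = 11

cycle 1: I1 dispatched to MUL
cycle 2: I1 operands ready | I2 dispatched to LSU
cycle 3: I2 operands ready
cycle 4: I2 complete
cycle 5: R6←I2
cycle 6: I3 dispatched to LSU
cycle 7: I3 operands ready | I4 dispatched to ADD
cycle 8: I1 complete | I3 complete | I4 operands ready | I5 dispatched to SHIFT
cycle 9: R4←I1 | R3←I3 | I5 operands ready
cycle 10: I4 complete | I5 complete
cycle 11: R1←I4 | R0←I5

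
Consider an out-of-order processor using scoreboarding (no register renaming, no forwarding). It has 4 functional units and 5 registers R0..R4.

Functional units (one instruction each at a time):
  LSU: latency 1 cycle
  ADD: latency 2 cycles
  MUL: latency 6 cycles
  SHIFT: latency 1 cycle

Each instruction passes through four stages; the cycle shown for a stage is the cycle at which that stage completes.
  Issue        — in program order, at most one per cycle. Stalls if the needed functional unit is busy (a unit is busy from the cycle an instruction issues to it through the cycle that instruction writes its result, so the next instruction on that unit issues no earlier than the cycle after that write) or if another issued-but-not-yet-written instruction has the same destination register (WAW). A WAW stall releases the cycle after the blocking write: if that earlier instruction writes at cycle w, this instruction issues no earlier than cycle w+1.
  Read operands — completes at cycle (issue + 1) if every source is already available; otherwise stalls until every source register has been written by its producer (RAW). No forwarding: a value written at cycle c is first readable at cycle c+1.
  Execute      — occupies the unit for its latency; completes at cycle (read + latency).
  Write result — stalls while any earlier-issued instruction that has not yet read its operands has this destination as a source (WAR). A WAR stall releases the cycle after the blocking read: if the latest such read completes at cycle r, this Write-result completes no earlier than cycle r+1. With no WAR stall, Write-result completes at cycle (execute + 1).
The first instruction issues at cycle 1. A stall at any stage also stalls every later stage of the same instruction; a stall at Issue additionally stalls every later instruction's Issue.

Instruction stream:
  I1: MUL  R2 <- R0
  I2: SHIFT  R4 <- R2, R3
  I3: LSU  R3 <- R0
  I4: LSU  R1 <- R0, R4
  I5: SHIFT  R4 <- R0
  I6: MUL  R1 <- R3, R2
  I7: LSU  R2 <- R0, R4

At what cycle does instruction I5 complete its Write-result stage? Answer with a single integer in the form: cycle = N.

c1: I1 issues→MUL
c2: I1 reads; I2 issues→SHIFT
c3: I3 issues→LSU
c4: I3 reads
c5: I3 exec-done
c8: I1 exec-done
c9: I1 writes R2
c10: I2 reads
c11: I2 exec-done; I3 writes R3
c12: I2 writes R4; I4 issues→LSU
c13: I4 reads; I5 issues→SHIFT
c14: I4 exec-done; I5 reads
c15: I4 writes R1; I5 exec-done
c16: I5 writes R4; I6 issues→MUL
c17: I6 reads; I7 issues→LSU
c18: I7 reads
c19: I7 exec-done
c20: I7 writes R2
c23: I6 exec-done
c24: I6 writes R1

cycle = 16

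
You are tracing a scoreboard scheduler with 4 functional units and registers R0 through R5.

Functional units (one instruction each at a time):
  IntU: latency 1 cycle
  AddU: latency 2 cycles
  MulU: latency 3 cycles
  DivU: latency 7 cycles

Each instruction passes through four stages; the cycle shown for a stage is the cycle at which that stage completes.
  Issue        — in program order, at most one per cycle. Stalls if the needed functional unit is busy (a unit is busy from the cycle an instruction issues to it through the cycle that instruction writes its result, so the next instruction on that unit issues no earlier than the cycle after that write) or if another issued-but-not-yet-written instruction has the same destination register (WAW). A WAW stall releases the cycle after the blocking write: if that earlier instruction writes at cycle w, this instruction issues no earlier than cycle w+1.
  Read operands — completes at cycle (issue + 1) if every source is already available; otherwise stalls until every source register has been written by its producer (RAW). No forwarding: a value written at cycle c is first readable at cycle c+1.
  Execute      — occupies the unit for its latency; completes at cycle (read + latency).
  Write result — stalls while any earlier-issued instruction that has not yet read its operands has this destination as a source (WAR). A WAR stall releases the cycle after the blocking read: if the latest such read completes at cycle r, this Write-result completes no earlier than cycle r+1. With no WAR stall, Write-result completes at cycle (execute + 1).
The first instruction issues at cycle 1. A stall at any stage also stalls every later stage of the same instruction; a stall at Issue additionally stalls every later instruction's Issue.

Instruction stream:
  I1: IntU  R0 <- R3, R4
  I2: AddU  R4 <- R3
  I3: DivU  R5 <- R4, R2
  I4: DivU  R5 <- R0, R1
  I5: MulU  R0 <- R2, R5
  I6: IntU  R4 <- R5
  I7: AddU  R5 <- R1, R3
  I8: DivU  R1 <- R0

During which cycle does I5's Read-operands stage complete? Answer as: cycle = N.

cycle = 26

I1 -> (1, 2, 3, 4)
I2 -> (2, 3, 5, 6)
I3 -> (3, 7, 14, 15)  // RAW R4: wait I2 write@6
I4 -> (16, 17, 24, 25)  // struct: DivU busy until I3 writes@15
I5 -> (17, 26, 29, 30)  // RAW R5: wait I4 write@25
I6 -> (18, 26, 27, 28)  // RAW R5: wait I4 write@25
I7 -> (26, 27, 29, 30)  // WAW R5: wait I4 write@25
I8 -> (27, 31, 38, 39)  // RAW R0: wait I5 write@30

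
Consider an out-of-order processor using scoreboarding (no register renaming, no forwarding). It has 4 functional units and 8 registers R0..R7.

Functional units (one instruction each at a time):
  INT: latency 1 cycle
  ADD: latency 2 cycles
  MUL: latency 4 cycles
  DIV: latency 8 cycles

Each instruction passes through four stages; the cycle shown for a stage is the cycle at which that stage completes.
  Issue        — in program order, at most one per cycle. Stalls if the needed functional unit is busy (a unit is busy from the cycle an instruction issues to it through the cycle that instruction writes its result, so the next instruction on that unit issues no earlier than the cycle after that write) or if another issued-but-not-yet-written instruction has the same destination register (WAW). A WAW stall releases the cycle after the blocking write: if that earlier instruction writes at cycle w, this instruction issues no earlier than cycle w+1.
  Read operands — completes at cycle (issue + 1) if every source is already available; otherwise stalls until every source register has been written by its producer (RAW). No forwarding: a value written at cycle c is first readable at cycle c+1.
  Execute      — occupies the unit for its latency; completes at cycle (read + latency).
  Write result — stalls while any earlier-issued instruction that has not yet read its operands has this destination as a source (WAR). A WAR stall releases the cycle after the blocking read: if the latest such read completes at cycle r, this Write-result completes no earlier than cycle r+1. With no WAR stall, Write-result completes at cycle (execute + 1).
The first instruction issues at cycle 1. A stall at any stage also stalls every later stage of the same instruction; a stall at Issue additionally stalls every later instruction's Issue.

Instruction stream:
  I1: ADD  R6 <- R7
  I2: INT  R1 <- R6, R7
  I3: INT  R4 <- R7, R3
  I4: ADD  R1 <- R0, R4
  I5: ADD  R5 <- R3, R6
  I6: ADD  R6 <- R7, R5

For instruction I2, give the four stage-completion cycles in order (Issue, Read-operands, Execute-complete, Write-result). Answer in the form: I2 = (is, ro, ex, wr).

I2 = (2, 6, 7, 8)

c1: I1 issues→ADD
c2: I1 reads, I2 issues→INT
c4: I1 exec-done
c5: I1 writes R6
c6: I2 reads
c7: I2 exec-done
c8: I2 writes R1
c9: I3 issues→INT
c10: I3 reads, I4 issues→ADD
c11: I3 exec-done
c12: I3 writes R4
c13: I4 reads
c15: I4 exec-done
c16: I4 writes R1
c17: I5 issues→ADD
c18: I5 reads
c20: I5 exec-done
c21: I5 writes R5
c22: I6 issues→ADD
c23: I6 reads
c25: I6 exec-done
c26: I6 writes R6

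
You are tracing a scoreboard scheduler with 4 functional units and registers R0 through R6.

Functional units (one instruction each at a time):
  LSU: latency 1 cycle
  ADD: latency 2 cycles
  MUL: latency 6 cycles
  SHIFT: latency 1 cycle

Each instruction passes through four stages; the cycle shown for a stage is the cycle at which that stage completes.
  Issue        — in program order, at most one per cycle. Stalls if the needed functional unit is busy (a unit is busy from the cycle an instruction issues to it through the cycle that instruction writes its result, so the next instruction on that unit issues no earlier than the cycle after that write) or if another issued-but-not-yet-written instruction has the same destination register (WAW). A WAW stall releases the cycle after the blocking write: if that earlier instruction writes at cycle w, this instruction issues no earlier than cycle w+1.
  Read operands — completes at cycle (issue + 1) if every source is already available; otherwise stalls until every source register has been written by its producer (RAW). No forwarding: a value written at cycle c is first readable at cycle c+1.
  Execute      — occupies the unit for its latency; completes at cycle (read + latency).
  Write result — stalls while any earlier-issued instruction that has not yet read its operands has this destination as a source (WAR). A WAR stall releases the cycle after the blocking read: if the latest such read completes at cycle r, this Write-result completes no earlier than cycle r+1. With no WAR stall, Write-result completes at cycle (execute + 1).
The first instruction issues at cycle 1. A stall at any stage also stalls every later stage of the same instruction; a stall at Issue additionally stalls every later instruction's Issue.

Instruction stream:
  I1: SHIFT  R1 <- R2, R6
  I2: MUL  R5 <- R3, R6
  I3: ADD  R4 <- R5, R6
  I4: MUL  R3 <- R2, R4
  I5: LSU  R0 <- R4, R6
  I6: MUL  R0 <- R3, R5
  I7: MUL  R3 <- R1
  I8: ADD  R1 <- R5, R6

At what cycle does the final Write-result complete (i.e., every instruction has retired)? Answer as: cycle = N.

c1: issue I1 (SHIFT)
c2: I1 read-ops, issue I2 (MUL)
c3: I1 finished on SHIFT, I2 read-ops, issue I3 (ADD)
c4: I1→R1
c9: I2 finished on MUL
c10: I2→R5
c11: I3 read-ops, issue I4 (MUL)
c12: issue I5 (LSU)
c13: I3 finished on ADD
c14: I3→R4
c15: I4 read-ops, I5 read-ops
c16: I5 finished on LSU
c17: I5→R0
c21: I4 finished on MUL
c22: I4→R3
c23: issue I6 (MUL)
c24: I6 read-ops
c30: I6 finished on MUL
c31: I6→R0
c32: issue I7 (MUL)
c33: I7 read-ops, issue I8 (ADD)
c34: I8 read-ops
c36: I8 finished on ADD
c37: I8→R1
c39: I7 finished on MUL
c40: I7→R3

cycle = 40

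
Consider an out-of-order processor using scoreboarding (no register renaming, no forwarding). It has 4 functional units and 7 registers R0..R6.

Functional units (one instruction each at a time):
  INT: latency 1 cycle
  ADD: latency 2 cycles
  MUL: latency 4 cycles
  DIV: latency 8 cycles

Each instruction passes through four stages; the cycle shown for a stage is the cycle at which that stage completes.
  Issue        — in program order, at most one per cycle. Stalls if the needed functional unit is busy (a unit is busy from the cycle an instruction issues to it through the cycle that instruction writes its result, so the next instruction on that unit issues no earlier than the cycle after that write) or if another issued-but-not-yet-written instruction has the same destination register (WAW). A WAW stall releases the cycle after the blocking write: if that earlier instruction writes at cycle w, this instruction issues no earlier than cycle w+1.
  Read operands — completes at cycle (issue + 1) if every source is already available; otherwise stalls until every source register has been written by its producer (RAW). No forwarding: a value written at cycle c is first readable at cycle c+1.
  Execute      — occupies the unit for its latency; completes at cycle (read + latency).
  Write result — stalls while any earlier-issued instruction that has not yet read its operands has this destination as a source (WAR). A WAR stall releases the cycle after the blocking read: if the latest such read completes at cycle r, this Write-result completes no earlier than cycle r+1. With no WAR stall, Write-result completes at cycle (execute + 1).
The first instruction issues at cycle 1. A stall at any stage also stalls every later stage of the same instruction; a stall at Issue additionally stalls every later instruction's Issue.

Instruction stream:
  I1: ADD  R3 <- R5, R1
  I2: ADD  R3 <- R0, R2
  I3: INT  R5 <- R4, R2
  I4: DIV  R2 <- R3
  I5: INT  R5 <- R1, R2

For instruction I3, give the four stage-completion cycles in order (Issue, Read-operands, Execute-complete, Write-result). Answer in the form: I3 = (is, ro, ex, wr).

I1: IS=1 RO=2 EX=4 WR=5
I2: IS=6 RO=7 EX=9 WR=10  [struct: ADD busy until I1 writes@5]
I3: IS=7 RO=8 EX=9 WR=10
I4: IS=8 RO=11 EX=19 WR=20  [RAW R3: wait I2 write@10]
I5: IS=11 RO=21 EX=22 WR=23  [struct: INT busy until I3 writes@10; RAW R2: wait I4 write@20]

I3 = (7, 8, 9, 10)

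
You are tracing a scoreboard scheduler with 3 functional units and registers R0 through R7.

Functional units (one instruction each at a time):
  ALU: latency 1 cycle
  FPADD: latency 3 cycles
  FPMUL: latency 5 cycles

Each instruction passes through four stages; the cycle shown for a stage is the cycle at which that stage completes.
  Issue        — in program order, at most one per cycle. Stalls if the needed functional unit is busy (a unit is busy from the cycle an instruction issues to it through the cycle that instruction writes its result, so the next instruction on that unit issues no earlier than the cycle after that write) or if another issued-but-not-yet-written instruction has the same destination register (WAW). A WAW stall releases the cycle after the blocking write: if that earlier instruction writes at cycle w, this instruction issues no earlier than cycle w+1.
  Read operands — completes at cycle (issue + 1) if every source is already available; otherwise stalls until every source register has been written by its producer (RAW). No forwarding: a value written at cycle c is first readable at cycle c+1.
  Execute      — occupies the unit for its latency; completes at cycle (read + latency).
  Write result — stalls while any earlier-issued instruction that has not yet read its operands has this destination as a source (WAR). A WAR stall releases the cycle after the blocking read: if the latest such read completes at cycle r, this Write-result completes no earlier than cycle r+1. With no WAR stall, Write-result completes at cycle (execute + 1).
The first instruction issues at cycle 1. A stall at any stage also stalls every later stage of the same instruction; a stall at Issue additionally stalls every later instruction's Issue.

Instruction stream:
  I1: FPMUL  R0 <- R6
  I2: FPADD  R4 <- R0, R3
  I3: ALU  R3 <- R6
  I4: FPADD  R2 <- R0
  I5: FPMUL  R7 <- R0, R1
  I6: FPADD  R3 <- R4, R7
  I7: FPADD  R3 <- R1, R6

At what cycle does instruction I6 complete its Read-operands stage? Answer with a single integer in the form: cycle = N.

cycle = 23

cycle 1: I1→FPMUL
cycle 2: I1 RO · I2→FPADD
cycle 3: I3→ALU
cycle 4: I3 RO
cycle 5: I3 EX
cycle 7: I1 EX
cycle 8: I1 WR R0
cycle 9: I2 RO
cycle 10: I3 WR R3
cycle 12: I2 EX
cycle 13: I2 WR R4
cycle 14: I4→FPADD
cycle 15: I4 RO · I5→FPMUL
cycle 16: I5 RO
cycle 18: I4 EX
cycle 19: I4 WR R2
cycle 20: I6→FPADD
cycle 21: I5 EX
cycle 22: I5 WR R7
cycle 23: I6 RO
cycle 26: I6 EX
cycle 27: I6 WR R3
cycle 28: I7→FPADD
cycle 29: I7 RO
cycle 32: I7 EX
cycle 33: I7 WR R3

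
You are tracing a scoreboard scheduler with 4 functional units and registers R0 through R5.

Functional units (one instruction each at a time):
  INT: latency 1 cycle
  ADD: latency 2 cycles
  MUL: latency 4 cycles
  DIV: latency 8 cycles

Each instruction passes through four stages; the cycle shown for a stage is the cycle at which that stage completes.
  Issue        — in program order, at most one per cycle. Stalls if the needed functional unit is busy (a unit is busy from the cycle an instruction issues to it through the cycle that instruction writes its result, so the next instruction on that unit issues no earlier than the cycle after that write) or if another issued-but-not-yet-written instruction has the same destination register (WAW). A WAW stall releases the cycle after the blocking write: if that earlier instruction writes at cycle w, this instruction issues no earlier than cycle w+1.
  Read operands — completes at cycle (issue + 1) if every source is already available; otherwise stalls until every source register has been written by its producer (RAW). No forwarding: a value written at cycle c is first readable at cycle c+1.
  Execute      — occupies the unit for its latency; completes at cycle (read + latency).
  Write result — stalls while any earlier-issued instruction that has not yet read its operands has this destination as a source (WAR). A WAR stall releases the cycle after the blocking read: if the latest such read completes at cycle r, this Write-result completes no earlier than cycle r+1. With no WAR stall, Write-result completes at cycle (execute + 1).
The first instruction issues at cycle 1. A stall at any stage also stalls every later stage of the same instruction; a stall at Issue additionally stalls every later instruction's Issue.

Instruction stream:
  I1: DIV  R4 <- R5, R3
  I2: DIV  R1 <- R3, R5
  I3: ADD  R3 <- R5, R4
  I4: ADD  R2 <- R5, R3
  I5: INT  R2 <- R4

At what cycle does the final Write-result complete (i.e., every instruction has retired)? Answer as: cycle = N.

cycle = 26

1) issue 1, read 2, done 10, write 11
2) issue 12, read 13, done 21, write 22  <struct: DIV busy until I1 writes@11>
3) issue 13, read 14, done 16, write 17
4) issue 18, read 19, done 21, write 22  <struct: ADD busy until I3 writes@17>
5) issue 23, read 24, done 25, write 26  <WAW R2: wait I4 write@22>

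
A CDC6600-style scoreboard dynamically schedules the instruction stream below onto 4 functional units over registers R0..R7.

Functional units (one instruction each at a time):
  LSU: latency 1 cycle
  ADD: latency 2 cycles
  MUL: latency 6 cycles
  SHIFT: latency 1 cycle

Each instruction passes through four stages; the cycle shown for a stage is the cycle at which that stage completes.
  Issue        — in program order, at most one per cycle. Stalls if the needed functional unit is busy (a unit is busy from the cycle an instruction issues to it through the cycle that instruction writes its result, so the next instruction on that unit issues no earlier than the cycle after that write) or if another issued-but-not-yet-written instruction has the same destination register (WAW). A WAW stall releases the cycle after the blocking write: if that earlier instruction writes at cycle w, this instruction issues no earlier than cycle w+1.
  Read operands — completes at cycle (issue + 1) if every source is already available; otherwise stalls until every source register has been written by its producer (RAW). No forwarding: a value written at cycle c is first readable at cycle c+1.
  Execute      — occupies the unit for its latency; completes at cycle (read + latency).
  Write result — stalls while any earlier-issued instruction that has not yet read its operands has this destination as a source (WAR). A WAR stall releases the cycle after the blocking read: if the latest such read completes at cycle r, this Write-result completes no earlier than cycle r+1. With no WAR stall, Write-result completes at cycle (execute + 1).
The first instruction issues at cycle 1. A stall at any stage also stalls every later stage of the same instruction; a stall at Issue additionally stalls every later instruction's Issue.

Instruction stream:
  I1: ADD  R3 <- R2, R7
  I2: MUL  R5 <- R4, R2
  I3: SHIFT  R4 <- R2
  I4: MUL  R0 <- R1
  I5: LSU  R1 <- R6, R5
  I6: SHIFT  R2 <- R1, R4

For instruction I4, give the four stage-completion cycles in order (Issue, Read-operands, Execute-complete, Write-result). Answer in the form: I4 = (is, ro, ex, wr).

I4 = (11, 12, 18, 19)

I1  is:1  ro:2  ex:4  wr:5
I2  is:2  ro:3  ex:9  wr:10
I3  is:3  ro:4  ex:5  wr:6
I4  is:11  ro:12  ex:18  wr:19  — struct: MUL busy until I2 writes@10
I5  is:12  ro:13  ex:14  wr:15
I6  is:13  ro:16  ex:17  wr:18  — RAW R1: wait I5 write@15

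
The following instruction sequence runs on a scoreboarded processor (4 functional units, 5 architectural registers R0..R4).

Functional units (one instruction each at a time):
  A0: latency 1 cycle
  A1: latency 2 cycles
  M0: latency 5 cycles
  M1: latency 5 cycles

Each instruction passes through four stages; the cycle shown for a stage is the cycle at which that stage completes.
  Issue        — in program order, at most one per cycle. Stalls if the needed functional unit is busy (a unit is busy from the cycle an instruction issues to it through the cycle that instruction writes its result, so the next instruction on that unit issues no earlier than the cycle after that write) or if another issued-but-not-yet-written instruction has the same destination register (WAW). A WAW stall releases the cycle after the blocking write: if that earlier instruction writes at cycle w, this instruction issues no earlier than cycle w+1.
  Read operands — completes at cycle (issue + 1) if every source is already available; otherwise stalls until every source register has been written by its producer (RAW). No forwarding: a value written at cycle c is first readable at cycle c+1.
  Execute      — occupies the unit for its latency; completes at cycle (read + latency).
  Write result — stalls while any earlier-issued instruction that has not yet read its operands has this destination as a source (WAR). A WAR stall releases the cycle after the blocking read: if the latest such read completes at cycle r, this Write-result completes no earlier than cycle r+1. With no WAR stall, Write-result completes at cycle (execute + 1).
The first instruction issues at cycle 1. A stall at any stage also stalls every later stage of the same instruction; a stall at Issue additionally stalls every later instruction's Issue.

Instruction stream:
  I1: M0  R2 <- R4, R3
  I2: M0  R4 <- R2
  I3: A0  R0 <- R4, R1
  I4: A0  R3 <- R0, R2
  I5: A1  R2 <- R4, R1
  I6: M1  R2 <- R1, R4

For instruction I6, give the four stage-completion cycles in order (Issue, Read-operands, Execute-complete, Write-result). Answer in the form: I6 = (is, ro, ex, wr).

I6 = (26, 27, 32, 33)

c1: issue I1 (M0)
c2: I1 read-ops
c7: I1 finished on M0
c8: I1→R2
c9: issue I2 (M0)
c10: I2 read-ops; issue I3 (A0)
c15: I2 finished on M0
c16: I2→R4
c17: I3 read-ops
c18: I3 finished on A0
c19: I3→R0
c20: issue I4 (A0)
c21: I4 read-ops; issue I5 (A1)
c22: I4 finished on A0; I5 read-ops
c23: I4→R3
c24: I5 finished on A1
c25: I5→R2
c26: issue I6 (M1)
c27: I6 read-ops
c32: I6 finished on M1
c33: I6→R2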